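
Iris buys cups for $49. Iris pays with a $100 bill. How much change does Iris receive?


Start with the amount paid:
$100
Subtract the price:
$100 - $49 = $51

$51


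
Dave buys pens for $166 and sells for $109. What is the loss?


Selling price = $109
Cost price = $166
Loss = cost price - selling price:
Loss = $166 - $109 = $57

$57


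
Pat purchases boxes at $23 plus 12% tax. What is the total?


Calculate the tax:
12% of $23 = $2.76
Add tax to price:
$23 + $2.76 = $25.76

$25.76


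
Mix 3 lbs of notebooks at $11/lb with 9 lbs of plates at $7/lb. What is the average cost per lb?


Cost of notebooks:
3 x $11 = $33
Cost of plates:
9 x $7 = $63
Total cost: $33 + $63 = $96
Total weight: 12 lbs
Average: $96 / 12 = $8/lb

$8/lb


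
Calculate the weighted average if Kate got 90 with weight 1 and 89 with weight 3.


Weighted sum:
1 x 90 + 3 x 89 = 357
Total weight:
1 + 3 = 4
Weighted average:
357 / 4 = 89.25

89.25


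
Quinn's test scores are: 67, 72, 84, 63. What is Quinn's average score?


Add the scores:
67 + 72 + 84 + 63 = 286
Divide by the number of tests:
286 / 4 = 71.5

71.5


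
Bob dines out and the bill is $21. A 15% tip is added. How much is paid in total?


Calculate the tip:
15% of $21 = $3.15
Add tip to meal cost:
$21 + $3.15 = $24.15

$24.15


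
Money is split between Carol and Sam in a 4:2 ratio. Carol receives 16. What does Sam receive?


Find the multiplier:
16 / 4 = 4
Apply to Sam's share:
2 x 4 = 8

8


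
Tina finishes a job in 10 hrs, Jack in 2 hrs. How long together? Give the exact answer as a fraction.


Tina's rate: 1/10 of the job per hour
Jack's rate: 1/2 of the job per hour
Combined rate: 1/10 + 1/2 = 3/5 per hour
Time = 1 / (3/5) = 5/3 hours (≈ 1.67 hours)

5/3 hours


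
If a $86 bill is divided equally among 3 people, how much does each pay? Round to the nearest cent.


Total bill: $86
Number of people: 3
Each pays: $86 / 3 = $28.6666... ≈ $28.67

$28.67


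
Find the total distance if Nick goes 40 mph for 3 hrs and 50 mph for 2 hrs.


Leg 1 distance:
40 x 3 = 120 miles
Leg 2 distance:
50 x 2 = 100 miles
Total distance:
120 + 100 = 220 miles

220 miles


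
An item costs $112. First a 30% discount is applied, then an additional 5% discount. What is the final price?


First discount:
30% of $112 = $33.60
Price after first discount:
$112 - $33.60 = $78.40
Second discount:
5% of $78.40 = $3.92
Final price:
$78.40 - $3.92 = $74.48

$74.48


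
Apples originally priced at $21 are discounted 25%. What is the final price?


Calculate the discount amount:
25% of $21 = $5.25
Subtract from original:
$21 - $5.25 = $15.75

$15.75


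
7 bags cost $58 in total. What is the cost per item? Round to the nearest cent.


Total cost: $58
Number of items: 7
Unit price: $58 / 7 = $8.2857... ≈ $8.29

$8.29


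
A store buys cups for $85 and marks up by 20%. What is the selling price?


Calculate the markup amount:
20% of $85 = $17
Add to cost:
$85 + $17 = $102

$102


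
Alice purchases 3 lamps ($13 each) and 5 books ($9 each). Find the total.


Cost of lamps:
3 x $13 = $39
Cost of books:
5 x $9 = $45
Add both:
$39 + $45 = $84

$84


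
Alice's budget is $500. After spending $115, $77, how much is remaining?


Add up expenses:
$115 + $77 = $192
Subtract from budget:
$500 - $192 = $308

$308


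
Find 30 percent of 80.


Convert percentage to decimal:
30% = 0.3
Multiply:
80 x 0.3 = 24

24


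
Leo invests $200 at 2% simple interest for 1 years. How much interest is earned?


Use the formula I = P x R x T / 100
P x R x T = 200 x 2 x 1 = 400
I = 400 / 100 = $4

$4


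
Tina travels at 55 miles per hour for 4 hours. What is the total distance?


Use the formula: distance = speed x time
Speed = 55 mph, Time = 4 hours
55 x 4 = 220 miles

220 miles


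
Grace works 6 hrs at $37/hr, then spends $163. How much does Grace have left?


Calculate earnings:
6 x $37 = $222
Subtract spending:
$222 - $163 = $59

$59


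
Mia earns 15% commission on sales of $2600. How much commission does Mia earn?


Convert rate to decimal:
15% = 0.15
Multiply by sales:
$2600 x 0.15 = $390

$390


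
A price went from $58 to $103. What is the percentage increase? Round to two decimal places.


Find the absolute change:
|103 - 58| = 45
Divide by original and multiply by 100:
45 / 58 x 100 = 77.5862...% ≈ 77.59%

77.59%


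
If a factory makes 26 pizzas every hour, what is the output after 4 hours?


Production rate: 26 pizzas per hour
Time: 4 hours
Total: 26 x 4 = 104 pizzas

104 pizzas


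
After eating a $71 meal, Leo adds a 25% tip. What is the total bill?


Calculate the tip:
25% of $71 = $17.75
Add tip to meal cost:
$71 + $17.75 = $88.75

$88.75


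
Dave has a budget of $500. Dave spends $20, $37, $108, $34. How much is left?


Add up expenses:
$20 + $37 + $108 + $34 = $199
Subtract from budget:
$500 - $199 = $301

$301


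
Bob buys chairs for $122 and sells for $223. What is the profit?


Selling price = $223
Cost price = $122
Profit = selling price - cost price:
Profit = $223 - $122 = $101

$101


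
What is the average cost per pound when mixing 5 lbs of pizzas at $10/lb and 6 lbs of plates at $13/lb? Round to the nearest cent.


Cost of pizzas:
5 x $10 = $50
Cost of plates:
6 x $13 = $78
Total cost: $50 + $78 = $128
Total weight: 11 lbs
Average: $128 / 11 = $11.6363... ≈ $11.64/lb

$11.64/lb


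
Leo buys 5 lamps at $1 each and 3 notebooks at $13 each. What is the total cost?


Cost of lamps:
5 x $1 = $5
Cost of notebooks:
3 x $13 = $39
Add both:
$5 + $39 = $44

$44


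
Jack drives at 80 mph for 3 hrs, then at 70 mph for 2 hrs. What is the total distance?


Leg 1 distance:
80 x 3 = 240 miles
Leg 2 distance:
70 x 2 = 140 miles
Total distance:
240 + 140 = 380 miles

380 miles


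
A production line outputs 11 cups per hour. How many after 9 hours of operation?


Production rate: 11 cups per hour
Time: 9 hours
Total: 11 x 9 = 99 cups

99 cups


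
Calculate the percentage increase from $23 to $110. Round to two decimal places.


Find the absolute change:
|110 - 23| = 87
Divide by original and multiply by 100:
87 / 23 x 100 = 378.2608...% ≈ 378.26%

378.26%


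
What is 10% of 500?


Convert percentage to decimal:
10% = 0.1
Multiply:
500 x 0.1 = 50

50


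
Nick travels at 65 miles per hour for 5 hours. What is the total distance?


Use the formula: distance = speed x time
Speed = 65 mph, Time = 5 hours
65 x 5 = 325 miles

325 miles


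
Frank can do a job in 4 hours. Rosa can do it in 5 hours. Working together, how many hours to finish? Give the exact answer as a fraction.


Frank's rate: 1/4 of the job per hour
Rosa's rate: 1/5 of the job per hour
Combined rate: 1/4 + 1/5 = 9/20 per hour
Time = 1 / (9/20) = 20/9 hours (≈ 2.22 hours)

20/9 hours


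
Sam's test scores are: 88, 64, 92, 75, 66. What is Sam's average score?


Add the scores:
88 + 64 + 92 + 75 + 66 = 385
Divide by the number of tests:
385 / 5 = 77

77


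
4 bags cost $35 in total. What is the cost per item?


Total cost: $35
Number of items: 4
Unit price: $35 / 4 = $8.75

$8.75


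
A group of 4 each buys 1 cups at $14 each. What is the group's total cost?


Cost per person:
1 x $14 = $14
Group total:
4 x $14 = $56

$56


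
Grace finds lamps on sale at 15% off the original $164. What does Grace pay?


Calculate the discount amount:
15% of $164 = $24.60
Subtract from original:
$164 - $24.60 = $139.40

$139.40


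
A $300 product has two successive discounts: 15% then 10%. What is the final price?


First discount:
15% of $300 = $45
Price after first discount:
$300 - $45 = $255
Second discount:
10% of $255 = $25.50
Final price:
$255 - $25.50 = $229.50

$229.50


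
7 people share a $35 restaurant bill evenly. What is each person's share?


Total bill: $35
Number of people: 7
Each pays: $35 / 7 = $5

$5


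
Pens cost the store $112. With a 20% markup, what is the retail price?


Calculate the markup amount:
20% of $112 = $22.40
Add to cost:
$112 + $22.40 = $134.40

$134.40


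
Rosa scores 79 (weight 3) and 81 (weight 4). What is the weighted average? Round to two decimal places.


Weighted sum:
3 x 79 + 4 x 81 = 561
Total weight:
3 + 4 = 7
Weighted average:
561 / 7 = 80.1428... ≈ 80.14

80.14


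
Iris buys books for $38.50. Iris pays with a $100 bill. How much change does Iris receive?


Start with the amount paid:
$100
Subtract the price:
$100 - $38.50 = $61.50

$61.50


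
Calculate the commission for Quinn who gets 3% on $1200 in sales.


Convert rate to decimal:
3% = 0.03
Multiply by sales:
$1200 x 0.03 = $36

$36


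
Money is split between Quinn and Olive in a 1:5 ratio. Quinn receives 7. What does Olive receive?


Find the multiplier:
7 / 1 = 7
Apply to Olive's share:
5 x 7 = 35

35


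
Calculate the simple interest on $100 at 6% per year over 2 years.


Use the formula I = P x R x T / 100
P x R x T = 100 x 6 x 2 = 1200
I = 1200 / 100 = $12

$12


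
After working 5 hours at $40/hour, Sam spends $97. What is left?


Calculate earnings:
5 x $40 = $200
Subtract spending:
$200 - $97 = $103

$103


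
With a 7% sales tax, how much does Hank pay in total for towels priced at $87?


Calculate the tax:
7% of $87 = $6.09
Add tax to price:
$87 + $6.09 = $93.09

$93.09


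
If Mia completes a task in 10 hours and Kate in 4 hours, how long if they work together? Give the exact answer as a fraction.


Mia's rate: 1/10 of the job per hour
Kate's rate: 1/4 of the job per hour
Combined rate: 1/10 + 1/4 = 7/20 per hour
Time = 1 / (7/20) = 20/7 hours (≈ 2.86 hours)

20/7 hours


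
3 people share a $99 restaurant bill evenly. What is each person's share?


Total bill: $99
Number of people: 3
Each pays: $99 / 3 = $33

$33


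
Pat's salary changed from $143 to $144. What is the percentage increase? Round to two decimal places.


Find the absolute change:
|144 - 143| = 1
Divide by original and multiply by 100:
1 / 143 x 100 = 0.6993...% ≈ 0.7%

0.7%


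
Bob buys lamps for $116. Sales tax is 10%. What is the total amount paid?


Calculate the tax:
10% of $116 = $11.60
Add tax to price:
$116 + $11.60 = $127.60

$127.60


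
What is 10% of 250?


Convert percentage to decimal:
10% = 0.1
Multiply:
250 x 0.1 = 25

25


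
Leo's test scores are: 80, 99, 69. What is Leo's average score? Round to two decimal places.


Add the scores:
80 + 99 + 69 = 248
Divide by the number of tests:
248 / 3 = 82.6666... ≈ 82.67

82.67


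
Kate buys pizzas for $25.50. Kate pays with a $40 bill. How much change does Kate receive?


Start with the amount paid:
$40
Subtract the price:
$40 - $25.50 = $14.50

$14.50


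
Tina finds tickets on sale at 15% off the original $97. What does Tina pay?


Calculate the discount amount:
15% of $97 = $14.55
Subtract from original:
$97 - $14.55 = $82.45

$82.45


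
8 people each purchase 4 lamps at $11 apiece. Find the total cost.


Cost per person:
4 x $11 = $44
Group total:
8 x $44 = $352

$352


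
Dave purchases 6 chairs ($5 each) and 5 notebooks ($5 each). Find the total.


Cost of chairs:
6 x $5 = $30
Cost of notebooks:
5 x $5 = $25
Add both:
$30 + $25 = $55

$55


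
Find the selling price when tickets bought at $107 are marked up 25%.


Calculate the markup amount:
25% of $107 = $26.75
Add to cost:
$107 + $26.75 = $133.75

$133.75


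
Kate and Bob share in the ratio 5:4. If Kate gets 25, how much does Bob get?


Find the multiplier:
25 / 5 = 5
Apply to Bob's share:
4 x 5 = 20

20


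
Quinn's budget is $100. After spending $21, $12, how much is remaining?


Add up expenses:
$21 + $12 = $33
Subtract from budget:
$100 - $33 = $67

$67


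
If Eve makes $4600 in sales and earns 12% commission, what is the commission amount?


Convert rate to decimal:
12% = 0.12
Multiply by sales:
$4600 x 0.12 = $552

$552


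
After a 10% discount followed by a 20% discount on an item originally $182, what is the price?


First discount:
10% of $182 = $18.20
Price after first discount:
$182 - $18.20 = $163.80
Second discount:
20% of $163.80 = $32.76
Final price:
$163.80 - $32.76 = $131.04

$131.04


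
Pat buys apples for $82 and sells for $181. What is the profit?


Selling price = $181
Cost price = $82
Profit = selling price - cost price:
Profit = $181 - $82 = $99

$99


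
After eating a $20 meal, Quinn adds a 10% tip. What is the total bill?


Calculate the tip:
10% of $20 = $2
Add tip to meal cost:
$20 + $2 = $22

$22


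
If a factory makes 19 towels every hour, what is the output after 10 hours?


Production rate: 19 towels per hour
Time: 10 hours
Total: 19 x 10 = 190 towels

190 towels


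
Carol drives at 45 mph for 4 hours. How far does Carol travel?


Use the formula: distance = speed x time
Speed = 45 mph, Time = 4 hours
45 x 4 = 180 miles

180 miles


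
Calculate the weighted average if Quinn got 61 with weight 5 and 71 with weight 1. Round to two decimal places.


Weighted sum:
5 x 61 + 1 x 71 = 376
Total weight:
5 + 1 = 6
Weighted average:
376 / 6 = 62.6666... ≈ 62.67

62.67


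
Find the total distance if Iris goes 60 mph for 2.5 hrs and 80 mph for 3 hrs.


Leg 1 distance:
60 x 2.5 = 150 miles
Leg 2 distance:
80 x 3 = 240 miles
Total distance:
150 + 240 = 390 miles

390 miles


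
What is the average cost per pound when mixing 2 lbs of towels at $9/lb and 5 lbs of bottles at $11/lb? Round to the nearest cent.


Cost of towels:
2 x $9 = $18
Cost of bottles:
5 x $11 = $55
Total cost: $18 + $55 = $73
Total weight: 7 lbs
Average: $73 / 7 = $10.4285... ≈ $10.43/lb

$10.43/lb


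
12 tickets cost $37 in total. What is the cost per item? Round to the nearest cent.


Total cost: $37
Number of items: 12
Unit price: $37 / 12 = $3.0833... ≈ $3.08

$3.08


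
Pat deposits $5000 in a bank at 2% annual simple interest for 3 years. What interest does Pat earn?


Use the formula I = P x R x T / 100
P x R x T = 5000 x 2 x 3 = 30000
I = 30000 / 100 = $300

$300


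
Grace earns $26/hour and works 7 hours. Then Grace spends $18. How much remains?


Calculate earnings:
7 x $26 = $182
Subtract spending:
$182 - $18 = $164

$164


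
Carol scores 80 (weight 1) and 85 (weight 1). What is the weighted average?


Weighted sum:
1 x 80 + 1 x 85 = 165
Total weight:
1 + 1 = 2
Weighted average:
165 / 2 = 82.5

82.5


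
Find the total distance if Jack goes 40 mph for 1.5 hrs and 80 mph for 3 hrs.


Leg 1 distance:
40 x 1.5 = 60 miles
Leg 2 distance:
80 x 3 = 240 miles
Total distance:
60 + 240 = 300 miles

300 miles


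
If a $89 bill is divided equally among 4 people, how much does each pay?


Total bill: $89
Number of people: 4
Each pays: $89 / 4 = $22.25

$22.25


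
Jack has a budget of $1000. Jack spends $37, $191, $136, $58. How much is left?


Add up expenses:
$37 + $191 + $136 + $58 = $422
Subtract from budget:
$1000 - $422 = $578

$578


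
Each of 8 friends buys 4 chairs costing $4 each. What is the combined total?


Cost per person:
4 x $4 = $16
Group total:
8 x $16 = $128

$128


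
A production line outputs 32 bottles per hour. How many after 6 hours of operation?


Production rate: 32 bottles per hour
Time: 6 hours
Total: 32 x 6 = 192 bottles

192 bottles


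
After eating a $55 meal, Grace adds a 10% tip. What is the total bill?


Calculate the tip:
10% of $55 = $5.50
Add tip to meal cost:
$55 + $5.50 = $60.50

$60.50


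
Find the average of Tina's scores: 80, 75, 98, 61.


Add the scores:
80 + 75 + 98 + 61 = 314
Divide by the number of tests:
314 / 4 = 78.5

78.5


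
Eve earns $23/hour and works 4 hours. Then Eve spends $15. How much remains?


Calculate earnings:
4 x $23 = $92
Subtract spending:
$92 - $15 = $77

$77


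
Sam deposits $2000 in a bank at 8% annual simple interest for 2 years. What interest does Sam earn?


Use the formula I = P x R x T / 100
P x R x T = 2000 x 8 x 2 = 32000
I = 32000 / 100 = $320

$320


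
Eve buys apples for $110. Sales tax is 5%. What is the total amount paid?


Calculate the tax:
5% of $110 = $5.50
Add tax to price:
$110 + $5.50 = $115.50

$115.50


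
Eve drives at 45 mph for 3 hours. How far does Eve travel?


Use the formula: distance = speed x time
Speed = 45 mph, Time = 3 hours
45 x 3 = 135 miles

135 miles


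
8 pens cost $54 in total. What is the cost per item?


Total cost: $54
Number of items: 8
Unit price: $54 / 8 = $6.75

$6.75


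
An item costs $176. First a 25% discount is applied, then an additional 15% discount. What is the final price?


First discount:
25% of $176 = $44
Price after first discount:
$176 - $44 = $132
Second discount:
15% of $132 = $19.80
Final price:
$132 - $19.80 = $112.20

$112.20


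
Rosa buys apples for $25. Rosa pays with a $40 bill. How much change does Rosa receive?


Start with the amount paid:
$40
Subtract the price:
$40 - $25 = $15

$15


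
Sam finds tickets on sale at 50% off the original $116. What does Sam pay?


Calculate the discount amount:
50% of $116 = $58
Subtract from original:
$116 - $58 = $58

$58


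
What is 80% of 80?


Convert percentage to decimal:
80% = 0.8
Multiply:
80 x 0.8 = 64

64


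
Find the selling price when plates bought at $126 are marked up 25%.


Calculate the markup amount:
25% of $126 = $31.50
Add to cost:
$126 + $31.50 = $157.50

$157.50


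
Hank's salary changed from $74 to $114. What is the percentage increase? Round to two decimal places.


Find the absolute change:
|114 - 74| = 40
Divide by original and multiply by 100:
40 / 74 x 100 = 54.0540...% ≈ 54.05%

54.05%


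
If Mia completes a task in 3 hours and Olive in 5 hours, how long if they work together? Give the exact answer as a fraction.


Mia's rate: 1/3 of the job per hour
Olive's rate: 1/5 of the job per hour
Combined rate: 1/3 + 1/5 = 8/15 per hour
Time = 1 / (8/15) = 15/8 hours (≈ 1.88 hours)

15/8 hours


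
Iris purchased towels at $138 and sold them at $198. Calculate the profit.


Selling price = $198
Cost price = $138
Profit = selling price - cost price:
Profit = $198 - $138 = $60

$60


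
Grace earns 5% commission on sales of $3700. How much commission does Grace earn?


Convert rate to decimal:
5% = 0.05
Multiply by sales:
$3700 x 0.05 = $185

$185


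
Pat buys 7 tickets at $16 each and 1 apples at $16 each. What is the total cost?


Cost of tickets:
7 x $16 = $112
Cost of apples:
1 x $16 = $16
Add both:
$112 + $16 = $128

$128


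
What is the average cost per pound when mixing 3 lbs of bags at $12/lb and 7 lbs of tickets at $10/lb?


Cost of bags:
3 x $12 = $36
Cost of tickets:
7 x $10 = $70
Total cost: $36 + $70 = $106
Total weight: 10 lbs
Average: $106 / 10 = $10.60/lb

$10.60/lb


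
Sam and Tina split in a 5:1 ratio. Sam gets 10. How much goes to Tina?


Find the multiplier:
10 / 5 = 2
Apply to Tina's share:
1 x 2 = 2

2


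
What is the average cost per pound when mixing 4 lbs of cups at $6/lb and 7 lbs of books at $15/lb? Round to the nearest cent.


Cost of cups:
4 x $6 = $24
Cost of books:
7 x $15 = $105
Total cost: $24 + $105 = $129
Total weight: 11 lbs
Average: $129 / 11 = $11.7272... ≈ $11.73/lb

$11.73/lb


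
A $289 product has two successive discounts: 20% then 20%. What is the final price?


First discount:
20% of $289 = $57.80
Price after first discount:
$289 - $57.80 = $231.20
Second discount:
20% of $231.20 = $46.24
Final price:
$231.20 - $46.24 = $184.96

$184.96


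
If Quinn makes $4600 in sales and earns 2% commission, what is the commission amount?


Convert rate to decimal:
2% = 0.02
Multiply by sales:
$4600 x 0.02 = $92

$92


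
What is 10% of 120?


Convert percentage to decimal:
10% = 0.1
Multiply:
120 x 0.1 = 12

12


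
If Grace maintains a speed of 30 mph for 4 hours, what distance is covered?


Use the formula: distance = speed x time
Speed = 30 mph, Time = 4 hours
30 x 4 = 120 miles

120 miles


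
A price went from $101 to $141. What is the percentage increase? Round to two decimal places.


Find the absolute change:
|141 - 101| = 40
Divide by original and multiply by 100:
40 / 101 x 100 = 39.6039...% ≈ 39.6%

39.6%


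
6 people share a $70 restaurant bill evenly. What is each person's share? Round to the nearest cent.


Total bill: $70
Number of people: 6
Each pays: $70 / 6 = $11.6666... ≈ $11.67

$11.67


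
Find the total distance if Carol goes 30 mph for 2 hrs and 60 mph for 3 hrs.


Leg 1 distance:
30 x 2 = 60 miles
Leg 2 distance:
60 x 3 = 180 miles
Total distance:
60 + 180 = 240 miles

240 miles


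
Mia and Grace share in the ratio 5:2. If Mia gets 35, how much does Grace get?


Find the multiplier:
35 / 5 = 7
Apply to Grace's share:
2 x 7 = 14

14


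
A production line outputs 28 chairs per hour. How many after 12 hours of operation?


Production rate: 28 chairs per hour
Time: 12 hours
Total: 28 x 12 = 336 chairs

336 chairs


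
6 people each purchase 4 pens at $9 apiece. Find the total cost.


Cost per person:
4 x $9 = $36
Group total:
6 x $36 = $216

$216


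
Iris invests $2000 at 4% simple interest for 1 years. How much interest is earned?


Use the formula I = P x R x T / 100
P x R x T = 2000 x 4 x 1 = 8000
I = 8000 / 100 = $80

$80


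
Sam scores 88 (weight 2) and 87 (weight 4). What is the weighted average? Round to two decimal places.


Weighted sum:
2 x 88 + 4 x 87 = 524
Total weight:
2 + 4 = 6
Weighted average:
524 / 6 = 87.3333... ≈ 87.33

87.33


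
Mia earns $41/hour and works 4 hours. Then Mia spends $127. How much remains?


Calculate earnings:
4 x $41 = $164
Subtract spending:
$164 - $127 = $37

$37


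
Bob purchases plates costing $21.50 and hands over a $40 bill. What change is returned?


Start with the amount paid:
$40
Subtract the price:
$40 - $21.50 = $18.50

$18.50


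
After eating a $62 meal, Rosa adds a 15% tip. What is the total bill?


Calculate the tip:
15% of $62 = $9.30
Add tip to meal cost:
$62 + $9.30 = $71.30

$71.30


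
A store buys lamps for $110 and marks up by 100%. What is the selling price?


Calculate the markup amount:
100% of $110 = $110
Add to cost:
$110 + $110 = $220

$220


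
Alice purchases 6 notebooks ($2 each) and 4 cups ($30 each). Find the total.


Cost of notebooks:
6 x $2 = $12
Cost of cups:
4 x $30 = $120
Add both:
$12 + $120 = $132

$132


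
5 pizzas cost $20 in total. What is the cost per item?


Total cost: $20
Number of items: 5
Unit price: $20 / 5 = $4

$4


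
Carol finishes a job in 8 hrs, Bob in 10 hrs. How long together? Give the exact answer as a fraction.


Carol's rate: 1/8 of the job per hour
Bob's rate: 1/10 of the job per hour
Combined rate: 1/8 + 1/10 = 9/40 per hour
Time = 1 / (9/40) = 40/9 hours (≈ 4.44 hours)

40/9 hours


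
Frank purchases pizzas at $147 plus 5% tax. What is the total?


Calculate the tax:
5% of $147 = $7.35
Add tax to price:
$147 + $7.35 = $154.35

$154.35


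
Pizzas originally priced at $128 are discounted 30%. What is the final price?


Calculate the discount amount:
30% of $128 = $38.40
Subtract from original:
$128 - $38.40 = $89.60

$89.60


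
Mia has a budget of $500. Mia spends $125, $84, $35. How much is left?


Add up expenses:
$125 + $84 + $35 = $244
Subtract from budget:
$500 - $244 = $256

$256


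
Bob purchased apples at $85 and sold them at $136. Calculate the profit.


Selling price = $136
Cost price = $85
Profit = selling price - cost price:
Profit = $136 - $85 = $51

$51


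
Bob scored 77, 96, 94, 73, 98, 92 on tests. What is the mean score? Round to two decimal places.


Add the scores:
77 + 96 + 94 + 73 + 98 + 92 = 530
Divide by the number of tests:
530 / 6 = 88.3333... ≈ 88.33

88.33


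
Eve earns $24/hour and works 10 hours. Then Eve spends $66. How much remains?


Calculate earnings:
10 x $24 = $240
Subtract spending:
$240 - $66 = $174

$174


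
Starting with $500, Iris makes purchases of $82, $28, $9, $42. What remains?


Add up expenses:
$82 + $28 + $9 + $42 = $161
Subtract from budget:
$500 - $161 = $339

$339


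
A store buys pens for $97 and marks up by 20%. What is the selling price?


Calculate the markup amount:
20% of $97 = $19.40
Add to cost:
$97 + $19.40 = $116.40

$116.40


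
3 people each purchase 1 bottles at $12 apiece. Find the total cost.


Cost per person:
1 x $12 = $12
Group total:
3 x $12 = $36

$36


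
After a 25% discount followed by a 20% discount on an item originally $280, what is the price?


First discount:
25% of $280 = $70
Price after first discount:
$280 - $70 = $210
Second discount:
20% of $210 = $42
Final price:
$210 - $42 = $168

$168


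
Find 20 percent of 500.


Convert percentage to decimal:
20% = 0.2
Multiply:
500 x 0.2 = 100

100


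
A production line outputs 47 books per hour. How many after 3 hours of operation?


Production rate: 47 books per hour
Time: 3 hours
Total: 47 x 3 = 141 books

141 books


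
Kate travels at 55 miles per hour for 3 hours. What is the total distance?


Use the formula: distance = speed x time
Speed = 55 mph, Time = 3 hours
55 x 3 = 165 miles

165 miles


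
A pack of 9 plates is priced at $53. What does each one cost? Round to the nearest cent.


Total cost: $53
Number of items: 9
Unit price: $53 / 9 = $5.8888... ≈ $5.89

$5.89


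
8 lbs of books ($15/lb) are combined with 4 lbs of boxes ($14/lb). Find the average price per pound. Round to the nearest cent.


Cost of books:
8 x $15 = $120
Cost of boxes:
4 x $14 = $56
Total cost: $120 + $56 = $176
Total weight: 12 lbs
Average: $176 / 12 = $14.6666... ≈ $14.67/lb

$14.67/lb


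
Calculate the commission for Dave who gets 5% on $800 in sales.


Convert rate to decimal:
5% = 0.05
Multiply by sales:
$800 x 0.05 = $40

$40


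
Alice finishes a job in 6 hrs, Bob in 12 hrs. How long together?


Alice's rate: 1/6 of the job per hour
Bob's rate: 1/12 of the job per hour
Combined rate: 1/6 + 1/12 = 1/4 per hour
Time = 1 / (1/4) = 4 hours

4 hours


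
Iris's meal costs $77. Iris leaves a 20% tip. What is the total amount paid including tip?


Calculate the tip:
20% of $77 = $15.40
Add tip to meal cost:
$77 + $15.40 = $92.40

$92.40


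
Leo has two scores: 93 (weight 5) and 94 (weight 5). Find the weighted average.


Weighted sum:
5 x 93 + 5 x 94 = 935
Total weight:
5 + 5 = 10
Weighted average:
935 / 10 = 93.5

93.5


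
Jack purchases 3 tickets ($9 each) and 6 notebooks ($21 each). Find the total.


Cost of tickets:
3 x $9 = $27
Cost of notebooks:
6 x $21 = $126
Add both:
$27 + $126 = $153

$153


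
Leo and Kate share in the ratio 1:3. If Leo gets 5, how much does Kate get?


Find the multiplier:
5 / 1 = 5
Apply to Kate's share:
3 x 5 = 15

15


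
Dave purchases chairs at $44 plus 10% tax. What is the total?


Calculate the tax:
10% of $44 = $4.40
Add tax to price:
$44 + $4.40 = $48.40

$48.40


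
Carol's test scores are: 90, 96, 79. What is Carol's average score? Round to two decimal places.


Add the scores:
90 + 96 + 79 = 265
Divide by the number of tests:
265 / 3 = 88.3333... ≈ 88.33

88.33


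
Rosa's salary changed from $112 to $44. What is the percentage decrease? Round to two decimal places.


Find the absolute change:
|44 - 112| = 68
Divide by original and multiply by 100:
68 / 112 x 100 = 60.7142...% ≈ 60.71%

60.71%


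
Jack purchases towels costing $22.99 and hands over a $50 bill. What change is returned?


Start with the amount paid:
$50
Subtract the price:
$50 - $22.99 = $27.01

$27.01


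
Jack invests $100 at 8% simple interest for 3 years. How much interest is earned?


Use the formula I = P x R x T / 100
P x R x T = 100 x 8 x 3 = 2400
I = 2400 / 100 = $24

$24


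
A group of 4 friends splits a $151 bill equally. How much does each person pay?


Total bill: $151
Number of people: 4
Each pays: $151 / 4 = $37.75

$37.75


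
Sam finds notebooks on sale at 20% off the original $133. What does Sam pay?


Calculate the discount amount:
20% of $133 = $26.60
Subtract from original:
$133 - $26.60 = $106.40

$106.40


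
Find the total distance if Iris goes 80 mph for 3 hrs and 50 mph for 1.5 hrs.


Leg 1 distance:
80 x 3 = 240 miles
Leg 2 distance:
50 x 1.5 = 75 miles
Total distance:
240 + 75 = 315 miles

315 miles


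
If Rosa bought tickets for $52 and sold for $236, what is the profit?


Selling price = $236
Cost price = $52
Profit = selling price - cost price:
Profit = $236 - $52 = $184

$184


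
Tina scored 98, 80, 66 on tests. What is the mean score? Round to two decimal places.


Add the scores:
98 + 80 + 66 = 244
Divide by the number of tests:
244 / 3 = 81.3333... ≈ 81.33

81.33


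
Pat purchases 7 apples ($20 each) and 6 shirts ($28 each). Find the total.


Cost of apples:
7 x $20 = $140
Cost of shirts:
6 x $28 = $168
Add both:
$140 + $168 = $308

$308


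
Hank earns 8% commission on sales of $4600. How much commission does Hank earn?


Convert rate to decimal:
8% = 0.08
Multiply by sales:
$4600 x 0.08 = $368

$368


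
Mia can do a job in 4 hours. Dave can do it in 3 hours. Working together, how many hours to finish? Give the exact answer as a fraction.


Mia's rate: 1/4 of the job per hour
Dave's rate: 1/3 of the job per hour
Combined rate: 1/4 + 1/3 = 7/12 per hour
Time = 1 / (7/12) = 12/7 hours (≈ 1.71 hours)

12/7 hours


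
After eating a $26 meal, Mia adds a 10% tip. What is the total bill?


Calculate the tip:
10% of $26 = $2.60
Add tip to meal cost:
$26 + $2.60 = $28.60

$28.60


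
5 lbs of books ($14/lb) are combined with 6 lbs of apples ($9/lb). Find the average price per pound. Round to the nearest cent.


Cost of books:
5 x $14 = $70
Cost of apples:
6 x $9 = $54
Total cost: $70 + $54 = $124
Total weight: 11 lbs
Average: $124 / 11 = $11.2727... ≈ $11.27/lb

$11.27/lb


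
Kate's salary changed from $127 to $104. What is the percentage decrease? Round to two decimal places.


Find the absolute change:
|104 - 127| = 23
Divide by original and multiply by 100:
23 / 127 x 100 = 18.1102...% ≈ 18.11%

18.11%


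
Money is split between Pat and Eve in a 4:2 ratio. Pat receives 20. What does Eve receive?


Find the multiplier:
20 / 4 = 5
Apply to Eve's share:
2 x 5 = 10

10


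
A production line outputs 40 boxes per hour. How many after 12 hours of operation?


Production rate: 40 boxes per hour
Time: 12 hours
Total: 40 x 12 = 480 boxes

480 boxes


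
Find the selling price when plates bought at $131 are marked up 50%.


Calculate the markup amount:
50% of $131 = $65.50
Add to cost:
$131 + $65.50 = $196.50

$196.50


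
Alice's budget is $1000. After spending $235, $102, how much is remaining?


Add up expenses:
$235 + $102 = $337
Subtract from budget:
$1000 - $337 = $663

$663


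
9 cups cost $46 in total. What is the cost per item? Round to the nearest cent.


Total cost: $46
Number of items: 9
Unit price: $46 / 9 = $5.1111... ≈ $5.11

$5.11


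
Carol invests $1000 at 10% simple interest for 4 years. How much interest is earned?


Use the formula I = P x R x T / 100
P x R x T = 1000 x 10 x 4 = 40000
I = 40000 / 100 = $400

$400


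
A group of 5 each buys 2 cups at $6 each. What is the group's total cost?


Cost per person:
2 x $6 = $12
Group total:
5 x $12 = $60

$60


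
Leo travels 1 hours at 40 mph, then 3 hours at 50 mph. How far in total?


Leg 1 distance:
40 x 1 = 40 miles
Leg 2 distance:
50 x 3 = 150 miles
Total distance:
40 + 150 = 190 miles

190 miles


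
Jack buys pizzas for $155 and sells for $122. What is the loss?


Selling price = $122
Cost price = $155
Loss = cost price - selling price:
Loss = $155 - $122 = $33

$33


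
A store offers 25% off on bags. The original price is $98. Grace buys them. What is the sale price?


Calculate the discount amount:
25% of $98 = $24.50
Subtract from original:
$98 - $24.50 = $73.50

$73.50


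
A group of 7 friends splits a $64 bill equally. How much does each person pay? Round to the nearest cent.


Total bill: $64
Number of people: 7
Each pays: $64 / 7 = $9.1428... ≈ $9.14

$9.14


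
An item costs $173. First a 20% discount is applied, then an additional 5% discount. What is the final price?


First discount:
20% of $173 = $34.60
Price after first discount:
$173 - $34.60 = $138.40
Second discount:
5% of $138.40 = $6.92
Final price:
$138.40 - $6.92 = $131.48

$131.48


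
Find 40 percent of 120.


Convert percentage to decimal:
40% = 0.4
Multiply:
120 x 0.4 = 48

48


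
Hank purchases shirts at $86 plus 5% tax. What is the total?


Calculate the tax:
5% of $86 = $4.30
Add tax to price:
$86 + $4.30 = $90.30

$90.30


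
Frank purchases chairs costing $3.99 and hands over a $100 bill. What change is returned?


Start with the amount paid:
$100
Subtract the price:
$100 - $3.99 = $96.01

$96.01


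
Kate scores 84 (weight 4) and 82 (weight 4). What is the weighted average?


Weighted sum:
4 x 84 + 4 x 82 = 664
Total weight:
4 + 4 = 8
Weighted average:
664 / 8 = 83

83


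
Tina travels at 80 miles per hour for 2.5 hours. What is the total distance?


Use the formula: distance = speed x time
Speed = 80 mph, Time = 2.5 hours
80 x 2.5 = 200 miles

200 miles


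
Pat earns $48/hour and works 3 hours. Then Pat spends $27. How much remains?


Calculate earnings:
3 x $48 = $144
Subtract spending:
$144 - $27 = $117

$117


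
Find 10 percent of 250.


Convert percentage to decimal:
10% = 0.1
Multiply:
250 x 0.1 = 25

25


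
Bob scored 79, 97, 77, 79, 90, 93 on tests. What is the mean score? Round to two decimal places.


Add the scores:
79 + 97 + 77 + 79 + 90 + 93 = 515
Divide by the number of tests:
515 / 6 = 85.8333... ≈ 85.83

85.83


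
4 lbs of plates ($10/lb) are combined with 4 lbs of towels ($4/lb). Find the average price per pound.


Cost of plates:
4 x $10 = $40
Cost of towels:
4 x $4 = $16
Total cost: $40 + $16 = $56
Total weight: 8 lbs
Average: $56 / 8 = $7/lb

$7/lb


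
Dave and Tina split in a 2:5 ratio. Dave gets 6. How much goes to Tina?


Find the multiplier:
6 / 2 = 3
Apply to Tina's share:
5 x 3 = 15

15


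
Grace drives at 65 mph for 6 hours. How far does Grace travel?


Use the formula: distance = speed x time
Speed = 65 mph, Time = 6 hours
65 x 6 = 390 miles

390 miles


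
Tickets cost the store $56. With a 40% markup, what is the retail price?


Calculate the markup amount:
40% of $56 = $22.40
Add to cost:
$56 + $22.40 = $78.40

$78.40


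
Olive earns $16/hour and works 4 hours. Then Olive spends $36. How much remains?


Calculate earnings:
4 x $16 = $64
Subtract spending:
$64 - $36 = $28

$28


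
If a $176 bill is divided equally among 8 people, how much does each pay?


Total bill: $176
Number of people: 8
Each pays: $176 / 8 = $22

$22


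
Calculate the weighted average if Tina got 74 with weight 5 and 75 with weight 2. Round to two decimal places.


Weighted sum:
5 x 74 + 2 x 75 = 520
Total weight:
5 + 2 = 7
Weighted average:
520 / 7 = 74.2857... ≈ 74.29

74.29


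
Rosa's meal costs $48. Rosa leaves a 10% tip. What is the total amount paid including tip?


Calculate the tip:
10% of $48 = $4.80
Add tip to meal cost:
$48 + $4.80 = $52.80

$52.80


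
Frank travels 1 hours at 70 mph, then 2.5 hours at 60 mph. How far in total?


Leg 1 distance:
70 x 1 = 70 miles
Leg 2 distance:
60 x 2.5 = 150 miles
Total distance:
70 + 150 = 220 miles

220 miles


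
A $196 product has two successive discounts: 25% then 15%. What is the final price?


First discount:
25% of $196 = $49
Price after first discount:
$196 - $49 = $147
Second discount:
15% of $147 = $22.05
Final price:
$147 - $22.05 = $124.95

$124.95


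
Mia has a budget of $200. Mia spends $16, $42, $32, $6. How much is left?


Add up expenses:
$16 + $42 + $32 + $6 = $96
Subtract from budget:
$200 - $96 = $104

$104


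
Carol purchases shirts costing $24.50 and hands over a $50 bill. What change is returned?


Start with the amount paid:
$50
Subtract the price:
$50 - $24.50 = $25.50

$25.50


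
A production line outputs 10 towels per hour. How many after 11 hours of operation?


Production rate: 10 towels per hour
Time: 11 hours
Total: 10 x 11 = 110 towels

110 towels


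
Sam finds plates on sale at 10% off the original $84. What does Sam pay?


Calculate the discount amount:
10% of $84 = $8.40
Subtract from original:
$84 - $8.40 = $75.60

$75.60


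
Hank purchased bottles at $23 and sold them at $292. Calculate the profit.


Selling price = $292
Cost price = $23
Profit = selling price - cost price:
Profit = $292 - $23 = $269

$269


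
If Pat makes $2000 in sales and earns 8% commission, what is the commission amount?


Convert rate to decimal:
8% = 0.08
Multiply by sales:
$2000 x 0.08 = $160

$160


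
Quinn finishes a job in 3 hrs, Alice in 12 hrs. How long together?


Quinn's rate: 1/3 of the job per hour
Alice's rate: 1/12 of the job per hour
Combined rate: 1/3 + 1/12 = 5/12 per hour
Time = 1 / (5/12) = 12/5 = 2.4 hours

2.4 hours


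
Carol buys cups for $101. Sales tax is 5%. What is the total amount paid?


Calculate the tax:
5% of $101 = $5.05
Add tax to price:
$101 + $5.05 = $106.05

$106.05


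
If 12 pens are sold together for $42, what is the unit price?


Total cost: $42
Number of items: 12
Unit price: $42 / 12 = $3.50

$3.50


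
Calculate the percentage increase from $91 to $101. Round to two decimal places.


Find the absolute change:
|101 - 91| = 10
Divide by original and multiply by 100:
10 / 91 x 100 = 10.9890...% ≈ 10.99%

10.99%


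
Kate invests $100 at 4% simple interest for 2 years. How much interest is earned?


Use the formula I = P x R x T / 100
P x R x T = 100 x 4 x 2 = 800
I = 800 / 100 = $8

$8


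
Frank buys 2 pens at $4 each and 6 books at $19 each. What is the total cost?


Cost of pens:
2 x $4 = $8
Cost of books:
6 x $19 = $114
Add both:
$8 + $114 = $122

$122


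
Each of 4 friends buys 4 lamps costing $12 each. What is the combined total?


Cost per person:
4 x $12 = $48
Group total:
4 x $48 = $192

$192


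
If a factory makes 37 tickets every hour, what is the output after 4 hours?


Production rate: 37 tickets per hour
Time: 4 hours
Total: 37 x 4 = 148 tickets

148 tickets


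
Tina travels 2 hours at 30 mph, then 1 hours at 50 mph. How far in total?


Leg 1 distance:
30 x 2 = 60 miles
Leg 2 distance:
50 x 1 = 50 miles
Total distance:
60 + 50 = 110 miles

110 miles


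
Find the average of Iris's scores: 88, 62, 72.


Add the scores:
88 + 62 + 72 = 222
Divide by the number of tests:
222 / 3 = 74

74


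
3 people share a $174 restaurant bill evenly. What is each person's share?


Total bill: $174
Number of people: 3
Each pays: $174 / 3 = $58

$58


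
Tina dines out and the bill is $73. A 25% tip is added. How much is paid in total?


Calculate the tip:
25% of $73 = $18.25
Add tip to meal cost:
$73 + $18.25 = $91.25

$91.25


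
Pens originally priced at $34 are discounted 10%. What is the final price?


Calculate the discount amount:
10% of $34 = $3.40
Subtract from original:
$34 - $3.40 = $30.60

$30.60


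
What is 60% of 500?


Convert percentage to decimal:
60% = 0.6
Multiply:
500 x 0.6 = 300

300
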